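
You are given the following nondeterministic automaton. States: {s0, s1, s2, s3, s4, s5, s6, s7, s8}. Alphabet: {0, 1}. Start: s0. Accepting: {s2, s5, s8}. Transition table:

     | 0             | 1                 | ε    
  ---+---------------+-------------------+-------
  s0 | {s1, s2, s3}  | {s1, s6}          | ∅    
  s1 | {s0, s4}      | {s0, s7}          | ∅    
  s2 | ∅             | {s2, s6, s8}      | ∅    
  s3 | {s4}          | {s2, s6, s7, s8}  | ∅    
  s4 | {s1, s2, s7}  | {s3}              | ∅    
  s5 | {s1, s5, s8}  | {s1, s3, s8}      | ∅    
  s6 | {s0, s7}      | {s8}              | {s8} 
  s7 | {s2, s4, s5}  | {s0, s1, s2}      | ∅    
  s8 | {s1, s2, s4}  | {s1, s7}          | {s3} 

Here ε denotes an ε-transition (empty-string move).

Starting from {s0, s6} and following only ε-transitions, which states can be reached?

{s0, s3, s6, s8}

Begin with {s0, s6}.
ε-move s6 → s8; add s8.
ε-move s8 → s3; add s3.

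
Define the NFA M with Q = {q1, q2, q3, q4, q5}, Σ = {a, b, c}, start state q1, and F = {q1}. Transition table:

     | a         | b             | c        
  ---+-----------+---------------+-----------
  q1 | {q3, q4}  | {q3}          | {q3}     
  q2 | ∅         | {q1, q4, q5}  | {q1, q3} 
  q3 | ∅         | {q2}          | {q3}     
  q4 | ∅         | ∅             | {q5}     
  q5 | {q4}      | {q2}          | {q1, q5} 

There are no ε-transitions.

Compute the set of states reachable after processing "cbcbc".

{q1, q3}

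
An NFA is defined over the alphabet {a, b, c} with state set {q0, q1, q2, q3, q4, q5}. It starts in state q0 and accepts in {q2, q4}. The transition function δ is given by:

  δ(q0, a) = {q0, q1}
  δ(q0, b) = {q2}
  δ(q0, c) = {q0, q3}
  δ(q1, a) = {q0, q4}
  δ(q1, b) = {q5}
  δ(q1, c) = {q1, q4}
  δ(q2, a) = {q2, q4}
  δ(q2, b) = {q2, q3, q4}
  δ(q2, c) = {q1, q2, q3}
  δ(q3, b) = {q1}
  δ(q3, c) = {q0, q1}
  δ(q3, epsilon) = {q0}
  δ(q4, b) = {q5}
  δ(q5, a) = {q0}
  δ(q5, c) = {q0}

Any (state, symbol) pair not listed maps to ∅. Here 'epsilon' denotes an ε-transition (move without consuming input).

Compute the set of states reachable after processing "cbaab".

Start in {q0}.
Read 'c': q0→{q0, q3}; now {q0, q3}.
Read 'b': q0→{q2}, q3→{q1}; now {q1, q2}.
Read 'a': q1→{q0, q4}, q2→{q2, q4}; now {q0, q2, q4}.
Read 'a': q0→{q0, q1}, q2→{q2, q4}, q4→∅; now {q0, q1, q2, q4}.
Read 'b': q0→{q2}, q1→{q5}, q2→{q2, q3, q4}, q4→{q5}; union {q2, q3, q4, q5}; ε-closure = {q0, q2, q3, q4, q5}.

{q0, q2, q3, q4, q5}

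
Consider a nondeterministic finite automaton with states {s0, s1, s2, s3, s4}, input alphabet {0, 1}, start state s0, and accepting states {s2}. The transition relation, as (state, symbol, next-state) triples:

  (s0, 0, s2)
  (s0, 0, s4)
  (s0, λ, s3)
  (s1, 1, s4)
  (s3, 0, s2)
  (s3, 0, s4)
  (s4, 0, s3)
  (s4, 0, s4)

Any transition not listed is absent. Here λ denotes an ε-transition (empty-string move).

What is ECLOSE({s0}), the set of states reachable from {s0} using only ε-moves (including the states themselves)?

Begin with {s0}.
ε-move s0 → s3; add s3.

{s0, s3}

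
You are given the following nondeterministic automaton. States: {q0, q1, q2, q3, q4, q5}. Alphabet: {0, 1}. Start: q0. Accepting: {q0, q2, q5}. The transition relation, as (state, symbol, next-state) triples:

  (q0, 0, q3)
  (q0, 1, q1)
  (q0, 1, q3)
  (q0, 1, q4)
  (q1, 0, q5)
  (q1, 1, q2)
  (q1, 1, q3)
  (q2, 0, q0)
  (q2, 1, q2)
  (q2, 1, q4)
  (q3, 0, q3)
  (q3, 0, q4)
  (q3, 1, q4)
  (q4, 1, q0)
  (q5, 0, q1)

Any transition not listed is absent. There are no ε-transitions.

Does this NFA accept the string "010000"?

Start in {q0}.
Read '0': q0→{q3}; now {q3}.
Read '1': q3→{q4}; now {q4}.
Read '0': q4→∅; now ∅.
The set is empty and remains empty for the remaining 3 symbols.
The final set ∅ contains no accepting state.

No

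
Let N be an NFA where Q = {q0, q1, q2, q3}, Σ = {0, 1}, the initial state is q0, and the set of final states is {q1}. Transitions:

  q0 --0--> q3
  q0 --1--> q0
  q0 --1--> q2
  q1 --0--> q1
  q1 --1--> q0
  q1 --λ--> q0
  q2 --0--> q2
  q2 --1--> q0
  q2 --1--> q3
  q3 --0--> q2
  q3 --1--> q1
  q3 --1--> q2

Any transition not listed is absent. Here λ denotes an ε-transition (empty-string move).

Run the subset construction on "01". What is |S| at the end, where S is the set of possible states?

3

Start in {q0}.
Read '0': q0→{q3}; now {q3}.
Read '1': q3→{q1, q2}; union {q1, q2}; ε-closure = {q0, q1, q2}.
That set has 3 states.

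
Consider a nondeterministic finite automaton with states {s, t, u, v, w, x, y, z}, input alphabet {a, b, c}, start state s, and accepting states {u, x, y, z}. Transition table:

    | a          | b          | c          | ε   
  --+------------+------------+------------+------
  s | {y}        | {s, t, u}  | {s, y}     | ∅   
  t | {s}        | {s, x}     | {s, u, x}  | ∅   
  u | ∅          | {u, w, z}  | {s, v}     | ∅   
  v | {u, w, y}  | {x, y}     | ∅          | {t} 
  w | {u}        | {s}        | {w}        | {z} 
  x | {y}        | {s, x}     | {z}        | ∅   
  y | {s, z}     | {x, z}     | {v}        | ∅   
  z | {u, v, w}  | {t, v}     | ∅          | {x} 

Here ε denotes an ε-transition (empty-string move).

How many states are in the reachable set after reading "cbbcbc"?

Start in {s}.
Read 'c': s→{s, y}; now {s, y}.
Read 'b': s→{s, t, u}, y→{x, z}; now {s, t, u, x, z}.
Read 'b': s→{s, t, u}, t→{s, x}, u→{u, w, z}, x→{s, x}, z→{t, v}; now {s, t, u, v, w, x, z}.
Read 'c': s→{s, y}, t→{s, u, x}, u→{s, v}, v→∅, w→{w}, x→{z}, z→∅; union {s, u, v, w, x, y, z}; ε-closure = {s, t, u, v, w, x, y, z}.
Read 'b': s→{s, t, u}, t→{s, x}, u→{u, w, z}, v→{x, y}, w→{s}, x→{s, x}, y→{x, z}, z→{t, v}; now {s, t, u, v, w, x, y, z}.
Read 'c': s→{s, y}, t→{s, u, x}, u→{s, v}, v→∅, w→{w}, x→{z}, y→{v}, z→∅; union {s, u, v, w, x, y, z}; ε-closure = {s, t, u, v, w, x, y, z}.
That set has 8 states.

8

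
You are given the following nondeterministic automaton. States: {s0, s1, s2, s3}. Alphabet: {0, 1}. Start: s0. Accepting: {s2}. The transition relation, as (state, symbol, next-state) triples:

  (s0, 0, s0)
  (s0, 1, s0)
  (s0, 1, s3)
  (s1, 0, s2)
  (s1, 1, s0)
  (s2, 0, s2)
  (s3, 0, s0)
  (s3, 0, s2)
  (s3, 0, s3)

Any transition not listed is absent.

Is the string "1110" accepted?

Yes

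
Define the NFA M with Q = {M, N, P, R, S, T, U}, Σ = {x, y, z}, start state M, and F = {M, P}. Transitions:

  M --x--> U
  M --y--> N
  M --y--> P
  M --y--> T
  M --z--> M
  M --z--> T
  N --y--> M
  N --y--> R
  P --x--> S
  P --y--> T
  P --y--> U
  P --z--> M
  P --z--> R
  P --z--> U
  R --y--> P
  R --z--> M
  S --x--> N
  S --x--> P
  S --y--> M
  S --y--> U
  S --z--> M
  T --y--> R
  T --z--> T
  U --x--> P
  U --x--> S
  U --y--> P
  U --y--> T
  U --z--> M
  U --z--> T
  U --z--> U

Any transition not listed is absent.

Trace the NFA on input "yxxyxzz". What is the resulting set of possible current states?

{M, T, U}

Start in {M}.
Read 'y': {M} → {N, P, T}.
Read 'x': {N, P, T} → {S}.
Read 'x': {S} → {N, P}.
Read 'y': {N, P} → {M, R, T, U}.
Read 'x': {M, R, T, U} → {P, S, U}.
Read 'z': {P, S, U} → {M, R, T, U}.
Read 'z': {M, R, T, U} → {M, T, U}.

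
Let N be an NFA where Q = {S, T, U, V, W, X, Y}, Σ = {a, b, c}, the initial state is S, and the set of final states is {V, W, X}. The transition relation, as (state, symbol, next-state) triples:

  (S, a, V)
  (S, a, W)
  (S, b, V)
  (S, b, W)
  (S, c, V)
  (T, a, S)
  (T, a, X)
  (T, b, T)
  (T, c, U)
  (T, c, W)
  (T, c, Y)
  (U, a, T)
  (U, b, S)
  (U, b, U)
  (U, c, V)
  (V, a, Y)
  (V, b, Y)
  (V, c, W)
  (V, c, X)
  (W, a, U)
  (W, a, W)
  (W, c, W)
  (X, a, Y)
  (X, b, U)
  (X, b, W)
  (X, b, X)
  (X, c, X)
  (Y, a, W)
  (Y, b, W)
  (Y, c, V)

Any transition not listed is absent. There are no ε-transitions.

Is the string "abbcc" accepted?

Yes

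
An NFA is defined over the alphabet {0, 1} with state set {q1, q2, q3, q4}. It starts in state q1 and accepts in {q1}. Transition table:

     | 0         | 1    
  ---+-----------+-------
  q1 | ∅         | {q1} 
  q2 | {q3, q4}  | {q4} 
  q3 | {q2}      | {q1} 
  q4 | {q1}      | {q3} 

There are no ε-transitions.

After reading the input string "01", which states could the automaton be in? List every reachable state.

∅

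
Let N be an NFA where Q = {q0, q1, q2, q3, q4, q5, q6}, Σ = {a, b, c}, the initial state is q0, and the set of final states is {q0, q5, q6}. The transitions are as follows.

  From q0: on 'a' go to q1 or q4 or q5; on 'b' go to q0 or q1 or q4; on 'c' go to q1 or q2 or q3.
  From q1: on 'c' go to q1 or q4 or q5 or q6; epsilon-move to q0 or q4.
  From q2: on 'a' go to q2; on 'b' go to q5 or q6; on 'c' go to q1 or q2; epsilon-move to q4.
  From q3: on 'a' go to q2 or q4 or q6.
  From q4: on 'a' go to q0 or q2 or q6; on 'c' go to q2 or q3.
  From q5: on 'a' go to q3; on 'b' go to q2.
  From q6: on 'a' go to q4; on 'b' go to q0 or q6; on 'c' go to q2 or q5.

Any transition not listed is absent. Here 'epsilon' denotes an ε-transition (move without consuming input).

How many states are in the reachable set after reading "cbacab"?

6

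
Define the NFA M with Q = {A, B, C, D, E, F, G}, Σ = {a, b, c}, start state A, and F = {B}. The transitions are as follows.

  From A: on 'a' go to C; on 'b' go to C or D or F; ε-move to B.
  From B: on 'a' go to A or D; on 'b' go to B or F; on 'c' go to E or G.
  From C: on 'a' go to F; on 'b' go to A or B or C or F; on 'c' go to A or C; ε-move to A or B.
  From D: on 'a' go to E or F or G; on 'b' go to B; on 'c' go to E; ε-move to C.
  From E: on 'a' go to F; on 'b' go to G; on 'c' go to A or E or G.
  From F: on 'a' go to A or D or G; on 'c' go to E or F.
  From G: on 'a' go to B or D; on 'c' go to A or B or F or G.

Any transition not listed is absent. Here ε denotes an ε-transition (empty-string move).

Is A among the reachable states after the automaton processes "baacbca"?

Start: ε-closure({A}) = {A, B}.
Read 'b': {A, B} → {A, B, C, D, F}.
Read 'a': {A, B, C, D, F} → {A, B, C, D, E, F, G}.
Read 'a': {A, B, C, D, E, F, G} → {A, B, C, D, E, F, G}.
Read 'c': {A, B, C, D, E, F, G} → {A, B, C, E, F, G}.
Read 'b': {A, B, C, E, F, G} → {A, B, C, D, F, G}.
Read 'c': {A, B, C, D, F, G} → {A, B, C, E, F, G}.
Read 'a': {A, B, C, E, F, G} → {A, B, C, D, F, G}.
State A is in {A, B, C, D, F, G}.

Yes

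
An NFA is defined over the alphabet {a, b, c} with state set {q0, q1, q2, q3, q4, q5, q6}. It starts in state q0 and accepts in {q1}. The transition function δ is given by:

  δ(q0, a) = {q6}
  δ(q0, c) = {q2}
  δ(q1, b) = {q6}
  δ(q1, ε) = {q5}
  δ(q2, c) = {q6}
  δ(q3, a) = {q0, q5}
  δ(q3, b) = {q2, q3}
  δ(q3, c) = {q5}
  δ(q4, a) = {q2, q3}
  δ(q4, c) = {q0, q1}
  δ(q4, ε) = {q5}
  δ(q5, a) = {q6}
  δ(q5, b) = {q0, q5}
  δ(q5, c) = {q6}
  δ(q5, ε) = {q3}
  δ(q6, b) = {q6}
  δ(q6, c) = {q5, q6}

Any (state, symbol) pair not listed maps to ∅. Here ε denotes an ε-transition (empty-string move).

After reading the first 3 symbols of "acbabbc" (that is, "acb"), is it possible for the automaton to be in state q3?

Start in {q0}.
Read 'a': {q0} → {q6}.
Read 'c': {q6} → {q3, q5, q6}.
Read 'b': {q3, q5, q6} → {q0, q2, q3, q5, q6}.
State q3 is in {q0, q2, q3, q5, q6}.

Yes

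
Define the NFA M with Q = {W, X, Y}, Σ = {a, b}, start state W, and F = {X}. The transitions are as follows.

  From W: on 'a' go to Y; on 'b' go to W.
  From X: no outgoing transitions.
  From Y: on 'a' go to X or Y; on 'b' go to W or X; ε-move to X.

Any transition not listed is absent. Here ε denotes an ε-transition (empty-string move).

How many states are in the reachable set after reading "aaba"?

Start in {W}.
Read 'a': W→{Y}; union {Y}; ε-closure = {X, Y}.
Read 'a': X→∅, Y→{X, Y}; now {X, Y}.
Read 'b': X→∅, Y→{W, X}; now {W, X}.
Read 'a': W→{Y}, X→∅; union {Y}; ε-closure = {X, Y}.
That set has 2 states.

2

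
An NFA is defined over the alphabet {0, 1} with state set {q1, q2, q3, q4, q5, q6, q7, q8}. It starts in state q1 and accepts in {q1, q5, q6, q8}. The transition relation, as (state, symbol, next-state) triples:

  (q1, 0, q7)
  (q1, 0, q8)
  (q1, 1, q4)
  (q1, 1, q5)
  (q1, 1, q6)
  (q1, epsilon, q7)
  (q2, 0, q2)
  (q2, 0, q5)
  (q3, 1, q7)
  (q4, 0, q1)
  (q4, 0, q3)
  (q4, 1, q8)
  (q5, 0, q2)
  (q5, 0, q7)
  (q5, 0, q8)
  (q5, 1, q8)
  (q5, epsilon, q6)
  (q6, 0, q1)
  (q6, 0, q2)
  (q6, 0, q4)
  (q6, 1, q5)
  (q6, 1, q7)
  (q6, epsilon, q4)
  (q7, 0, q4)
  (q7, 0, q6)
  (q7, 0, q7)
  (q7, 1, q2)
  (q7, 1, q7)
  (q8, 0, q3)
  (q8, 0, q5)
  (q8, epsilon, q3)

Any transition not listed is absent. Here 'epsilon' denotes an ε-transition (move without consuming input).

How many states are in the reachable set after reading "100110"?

8

Start: ε-closure({q1}) = {q1, q7}.
Read '1': {q1, q7} → {q2, q4, q5, q6, q7}.
Read '0': {q2, q4, q5, q6, q7} → {q1, q2, q3, q4, q5, q6, q7, q8}.
Read '0': {q1, q2, q3, q4, q5, q6, q7, q8} → {q1, q2, q3, q4, q5, q6, q7, q8}.
Read '1': {q1, q2, q3, q4, q5, q6, q7, q8} → {q2, q3, q4, q5, q6, q7, q8}.
Read '1': {q2, q3, q4, q5, q6, q7, q8} → {q2, q3, q4, q5, q6, q7, q8}.
Read '0': {q2, q3, q4, q5, q6, q7, q8} → {q1, q2, q3, q4, q5, q6, q7, q8}.
That set has 8 states.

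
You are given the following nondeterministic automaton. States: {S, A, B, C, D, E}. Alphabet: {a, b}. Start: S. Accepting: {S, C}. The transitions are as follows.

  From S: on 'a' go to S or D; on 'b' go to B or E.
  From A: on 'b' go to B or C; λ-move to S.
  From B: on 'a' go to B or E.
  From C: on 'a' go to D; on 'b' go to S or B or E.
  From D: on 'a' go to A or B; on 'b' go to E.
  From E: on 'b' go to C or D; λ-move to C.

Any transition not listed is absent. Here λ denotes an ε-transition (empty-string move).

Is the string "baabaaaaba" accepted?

Yes

Start in {S}.
Read 'b': S→{B, E}; union {B, E}; ε-closure = {B, C, E}.
Read 'a': B→{B, E}, C→{D}, E→∅; union {B, D, E}; ε-closure = {B, C, D, E}.
Read 'a': B→{B, E}, C→{D}, D→{A, B}, E→∅; union {A, B, D, E}; ε-closure = {S, A, B, C, D, E}.
Read 'b': S→{B, E}, A→{B, C}, B→∅, C→{S, B, E}, D→{E}, E→{C, D}; now {S, B, C, D, E}.
Read 'a': S→{S, D}, B→{B, E}, C→{D}, D→{A, B}, E→∅; union {S, A, B, D, E}; ε-closure = {S, A, B, C, D, E}.
Read 'a': S→{S, D}, A→∅, B→{B, E}, C→{D}, D→{A, B}, E→∅; union {S, A, B, D, E}; ε-closure = {S, A, B, C, D, E}.
Read 'a': S→{S, D}, A→∅, B→{B, E}, C→{D}, D→{A, B}, E→∅; union {S, A, B, D, E}; ε-closure = {S, A, B, C, D, E}.
Read 'a': S→{S, D}, A→∅, B→{B, E}, C→{D}, D→{A, B}, E→∅; union {S, A, B, D, E}; ε-closure = {S, A, B, C, D, E}.
Read 'b': S→{B, E}, A→{B, C}, B→∅, C→{S, B, E}, D→{E}, E→{C, D}; now {S, B, C, D, E}.
Read 'a': S→{S, D}, B→{B, E}, C→{D}, D→{A, B}, E→∅; union {S, A, B, D, E}; ε-closure = {S, A, B, C, D, E}.
The final set {S, A, B, C, D, E} contains the accepting states S, C.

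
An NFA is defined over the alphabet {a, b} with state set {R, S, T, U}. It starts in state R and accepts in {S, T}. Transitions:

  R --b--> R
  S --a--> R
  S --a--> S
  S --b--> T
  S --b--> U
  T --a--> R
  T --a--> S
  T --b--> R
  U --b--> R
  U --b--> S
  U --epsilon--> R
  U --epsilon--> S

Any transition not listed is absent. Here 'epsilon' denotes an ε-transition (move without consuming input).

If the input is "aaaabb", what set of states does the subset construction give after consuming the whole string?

∅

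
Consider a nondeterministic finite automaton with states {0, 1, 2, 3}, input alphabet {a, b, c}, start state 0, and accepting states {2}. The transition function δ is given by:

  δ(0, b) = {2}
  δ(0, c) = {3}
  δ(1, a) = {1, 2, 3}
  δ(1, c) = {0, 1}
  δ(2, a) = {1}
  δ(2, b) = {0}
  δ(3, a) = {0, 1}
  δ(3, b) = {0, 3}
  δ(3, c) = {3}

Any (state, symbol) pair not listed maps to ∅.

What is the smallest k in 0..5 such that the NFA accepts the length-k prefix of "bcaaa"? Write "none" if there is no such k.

Start in {0}.
Read 'b': {0} → {2}.
None of the earlier sets intersect F, but {2} does.

1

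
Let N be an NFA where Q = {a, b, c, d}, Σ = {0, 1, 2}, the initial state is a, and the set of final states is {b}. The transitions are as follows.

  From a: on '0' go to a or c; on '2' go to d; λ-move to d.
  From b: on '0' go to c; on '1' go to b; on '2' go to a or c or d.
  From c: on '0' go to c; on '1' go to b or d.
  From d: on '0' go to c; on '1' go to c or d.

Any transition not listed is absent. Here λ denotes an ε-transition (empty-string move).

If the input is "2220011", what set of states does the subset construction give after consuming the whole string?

∅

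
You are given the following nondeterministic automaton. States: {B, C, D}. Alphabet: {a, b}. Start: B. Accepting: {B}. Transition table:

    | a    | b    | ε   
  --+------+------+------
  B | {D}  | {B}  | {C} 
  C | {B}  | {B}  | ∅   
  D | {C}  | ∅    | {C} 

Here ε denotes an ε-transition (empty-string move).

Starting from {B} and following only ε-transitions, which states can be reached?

Begin with {B}.
ε-move B → C; add C.

{B, C}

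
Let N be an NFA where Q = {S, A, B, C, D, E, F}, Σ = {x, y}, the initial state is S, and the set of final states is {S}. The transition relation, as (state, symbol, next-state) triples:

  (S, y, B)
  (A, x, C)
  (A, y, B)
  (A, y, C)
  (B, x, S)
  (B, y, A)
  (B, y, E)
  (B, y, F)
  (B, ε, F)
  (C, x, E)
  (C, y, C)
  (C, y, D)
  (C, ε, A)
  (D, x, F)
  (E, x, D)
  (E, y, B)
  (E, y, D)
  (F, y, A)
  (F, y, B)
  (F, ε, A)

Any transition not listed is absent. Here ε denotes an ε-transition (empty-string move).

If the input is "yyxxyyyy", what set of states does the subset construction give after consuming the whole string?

{A, B, C, D, E, F}

Start in {S}.
Read 'y': S→{B}; union {B}; ε-closure = {A, B, F}.
Read 'y': A→{B, C}, B→{A, E, F}, F→{A, B}; now {A, B, C, E, F}.
Read 'x': A→{C}, B→{S}, C→{E}, E→{D}, F→∅; union {S, C, D, E}; ε-closure = {S, A, C, D, E}.
Read 'x': S→∅, A→{C}, C→{E}, D→{F}, E→{D}; union {C, D, E, F}; ε-closure = {A, C, D, E, F}.
Read 'y': A→{B, C}, C→{C, D}, D→∅, E→{B, D}, F→{A, B}; union {A, B, C, D}; ε-closure = {A, B, C, D, F}.
Read 'y': A→{B, C}, B→{A, E, F}, C→{C, D}, D→∅, F→{A, B}; now {A, B, C, D, E, F}.
Read 'y': A→{B, C}, B→{A, E, F}, C→{C, D}, D→∅, E→{B, D}, F→{A, B}; now {A, B, C, D, E, F}.
Read 'y': A→{B, C}, B→{A, E, F}, C→{C, D}, D→∅, E→{B, D}, F→{A, B}; now {A, B, C, D, E, F}.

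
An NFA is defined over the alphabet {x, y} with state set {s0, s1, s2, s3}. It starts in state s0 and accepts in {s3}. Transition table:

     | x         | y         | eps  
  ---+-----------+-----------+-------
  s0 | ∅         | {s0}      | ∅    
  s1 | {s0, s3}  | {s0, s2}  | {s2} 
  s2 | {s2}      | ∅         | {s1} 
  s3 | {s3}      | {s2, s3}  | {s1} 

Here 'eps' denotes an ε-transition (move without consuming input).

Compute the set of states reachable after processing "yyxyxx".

∅

Start in {s0}.
Read 'y': {s0} → {s0}.
Read 'y': {s0} → {s0}.
Read 'x': {s0} → ∅.
The set is empty and remains empty for the remaining 3 symbols.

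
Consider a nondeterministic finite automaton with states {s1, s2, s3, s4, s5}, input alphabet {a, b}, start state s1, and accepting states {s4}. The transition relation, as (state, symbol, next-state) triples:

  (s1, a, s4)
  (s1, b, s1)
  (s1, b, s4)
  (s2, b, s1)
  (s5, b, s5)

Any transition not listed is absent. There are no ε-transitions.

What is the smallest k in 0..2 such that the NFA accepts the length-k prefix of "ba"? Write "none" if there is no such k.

Start in {s1}.
Read 'b': s1→{s1, s4}; now {s1, s4}.
None of the earlier sets intersect F, but {s1, s4} does.

1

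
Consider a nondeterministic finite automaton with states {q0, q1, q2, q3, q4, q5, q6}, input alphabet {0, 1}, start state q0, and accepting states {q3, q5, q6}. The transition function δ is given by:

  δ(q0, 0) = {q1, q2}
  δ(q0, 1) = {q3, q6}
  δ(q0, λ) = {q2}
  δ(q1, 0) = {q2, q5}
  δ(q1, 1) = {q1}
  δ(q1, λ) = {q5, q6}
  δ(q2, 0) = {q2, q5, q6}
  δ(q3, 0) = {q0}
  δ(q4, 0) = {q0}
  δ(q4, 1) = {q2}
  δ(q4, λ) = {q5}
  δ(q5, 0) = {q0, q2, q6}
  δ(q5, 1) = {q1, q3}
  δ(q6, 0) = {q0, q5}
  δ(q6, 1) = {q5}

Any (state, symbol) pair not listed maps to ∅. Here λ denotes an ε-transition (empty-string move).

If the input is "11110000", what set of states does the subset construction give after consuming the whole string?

{q0, q1, q2, q5, q6}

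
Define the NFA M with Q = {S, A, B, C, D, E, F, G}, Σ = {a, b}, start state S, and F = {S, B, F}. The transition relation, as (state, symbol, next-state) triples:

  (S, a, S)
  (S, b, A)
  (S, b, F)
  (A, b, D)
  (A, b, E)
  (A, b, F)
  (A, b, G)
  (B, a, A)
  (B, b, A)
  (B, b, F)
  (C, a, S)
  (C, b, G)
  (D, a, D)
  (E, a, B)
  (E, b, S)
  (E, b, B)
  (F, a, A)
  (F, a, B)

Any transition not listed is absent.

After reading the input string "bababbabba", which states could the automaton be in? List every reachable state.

{S, A, B, D}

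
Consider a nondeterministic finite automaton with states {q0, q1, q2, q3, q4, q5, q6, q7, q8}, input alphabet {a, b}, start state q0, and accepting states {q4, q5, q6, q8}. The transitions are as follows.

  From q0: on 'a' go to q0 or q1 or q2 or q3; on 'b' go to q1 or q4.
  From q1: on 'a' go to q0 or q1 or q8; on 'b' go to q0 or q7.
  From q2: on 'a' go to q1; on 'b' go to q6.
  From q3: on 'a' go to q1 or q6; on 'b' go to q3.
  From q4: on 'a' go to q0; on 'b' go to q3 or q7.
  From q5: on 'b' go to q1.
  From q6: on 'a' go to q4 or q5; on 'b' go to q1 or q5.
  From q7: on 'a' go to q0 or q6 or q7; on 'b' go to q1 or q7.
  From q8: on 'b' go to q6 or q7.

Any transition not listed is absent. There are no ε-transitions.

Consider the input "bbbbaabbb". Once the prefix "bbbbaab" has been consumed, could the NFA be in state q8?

No

Start in {q0}.
Read 'b': q0→{q1, q4}; now {q1, q4}.
Read 'b': q1→{q0, q7}, q4→{q3, q7}; now {q0, q3, q7}.
Read 'b': q0→{q1, q4}, q3→{q3}, q7→{q1, q7}; now {q1, q3, q4, q7}.
Read 'b': q1→{q0, q7}, q3→{q3}, q4→{q3, q7}, q7→{q1, q7}; now {q0, q1, q3, q7}.
Read 'a': q0→{q0, q1, q2, q3}, q1→{q0, q1, q8}, q3→{q1, q6}, q7→{q0, q6, q7}; now {q0, q1, q2, q3, q6, q7, q8}.
Read 'a': q0→{q0, q1, q2, q3}, q1→{q0, q1, q8}, q2→{q1}, q3→{q1, q6}, q6→{q4, q5}, q7→{q0, q6, q7}, q8→∅; now {q0, q1, q2, q3, q4, q5, q6, q7, q8}.
Read 'b': q0→{q1, q4}, q1→{q0, q7}, q2→{q6}, q3→{q3}, q4→{q3, q7}, q5→{q1}, q6→{q1, q5}, q7→{q1, q7}, q8→{q6, q7}; now {q0, q1, q3, q4, q5, q6, q7}.
State q8 is not in {q0, q1, q3, q4, q5, q6, q7}.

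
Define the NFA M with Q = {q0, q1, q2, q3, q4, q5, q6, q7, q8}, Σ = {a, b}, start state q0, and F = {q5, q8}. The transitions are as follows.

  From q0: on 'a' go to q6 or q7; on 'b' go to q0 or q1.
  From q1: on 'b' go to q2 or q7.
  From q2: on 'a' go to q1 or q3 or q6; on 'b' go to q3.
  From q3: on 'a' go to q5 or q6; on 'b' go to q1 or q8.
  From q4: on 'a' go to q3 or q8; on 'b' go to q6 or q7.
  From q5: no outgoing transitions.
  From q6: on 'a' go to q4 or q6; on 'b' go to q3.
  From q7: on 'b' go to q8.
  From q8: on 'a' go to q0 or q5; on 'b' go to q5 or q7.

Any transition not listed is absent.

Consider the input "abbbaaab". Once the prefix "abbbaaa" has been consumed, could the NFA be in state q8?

Yes

Start in {q0}.
Read 'a': q0→{q6, q7}; now {q6, q7}.
Read 'b': q6→{q3}, q7→{q8}; now {q3, q8}.
Read 'b': q3→{q1, q8}, q8→{q5, q7}; now {q1, q5, q7, q8}.
Read 'b': q1→{q2, q7}, q5→∅, q7→{q8}, q8→{q5, q7}; now {q2, q5, q7, q8}.
Read 'a': q2→{q1, q3, q6}, q5→∅, q7→∅, q8→{q0, q5}; now {q0, q1, q3, q5, q6}.
Read 'a': q0→{q6, q7}, q1→∅, q3→{q5, q6}, q5→∅, q6→{q4, q6}; now {q4, q5, q6, q7}.
Read 'a': q4→{q3, q8}, q5→∅, q6→{q4, q6}, q7→∅; now {q3, q4, q6, q8}.
State q8 is in {q3, q4, q6, q8}.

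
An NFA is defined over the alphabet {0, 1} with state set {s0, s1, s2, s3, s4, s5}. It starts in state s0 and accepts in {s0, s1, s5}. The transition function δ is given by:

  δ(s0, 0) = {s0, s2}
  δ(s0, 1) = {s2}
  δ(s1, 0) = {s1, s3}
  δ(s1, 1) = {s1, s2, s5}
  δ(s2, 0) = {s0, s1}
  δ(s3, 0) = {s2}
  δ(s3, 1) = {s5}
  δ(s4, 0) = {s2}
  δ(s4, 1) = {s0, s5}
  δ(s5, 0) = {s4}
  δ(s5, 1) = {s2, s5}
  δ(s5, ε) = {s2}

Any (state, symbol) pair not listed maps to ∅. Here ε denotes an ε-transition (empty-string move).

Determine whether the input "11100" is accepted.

No

Start in {s0}.
Read '1': s0→{s2}; now {s2}.
Read '1': s2→∅; now ∅.
The set is empty and remains empty for the remaining 3 symbols.
The final set ∅ contains no accepting state.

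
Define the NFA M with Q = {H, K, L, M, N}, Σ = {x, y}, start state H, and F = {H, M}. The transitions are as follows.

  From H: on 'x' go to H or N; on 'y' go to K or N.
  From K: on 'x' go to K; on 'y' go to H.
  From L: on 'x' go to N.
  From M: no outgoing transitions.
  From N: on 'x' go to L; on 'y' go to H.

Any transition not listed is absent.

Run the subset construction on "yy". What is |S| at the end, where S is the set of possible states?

Start in {H}.
Read 'y': {H} → {K, N}.
Read 'y': {K, N} → {H}.
That set has 1 state.

1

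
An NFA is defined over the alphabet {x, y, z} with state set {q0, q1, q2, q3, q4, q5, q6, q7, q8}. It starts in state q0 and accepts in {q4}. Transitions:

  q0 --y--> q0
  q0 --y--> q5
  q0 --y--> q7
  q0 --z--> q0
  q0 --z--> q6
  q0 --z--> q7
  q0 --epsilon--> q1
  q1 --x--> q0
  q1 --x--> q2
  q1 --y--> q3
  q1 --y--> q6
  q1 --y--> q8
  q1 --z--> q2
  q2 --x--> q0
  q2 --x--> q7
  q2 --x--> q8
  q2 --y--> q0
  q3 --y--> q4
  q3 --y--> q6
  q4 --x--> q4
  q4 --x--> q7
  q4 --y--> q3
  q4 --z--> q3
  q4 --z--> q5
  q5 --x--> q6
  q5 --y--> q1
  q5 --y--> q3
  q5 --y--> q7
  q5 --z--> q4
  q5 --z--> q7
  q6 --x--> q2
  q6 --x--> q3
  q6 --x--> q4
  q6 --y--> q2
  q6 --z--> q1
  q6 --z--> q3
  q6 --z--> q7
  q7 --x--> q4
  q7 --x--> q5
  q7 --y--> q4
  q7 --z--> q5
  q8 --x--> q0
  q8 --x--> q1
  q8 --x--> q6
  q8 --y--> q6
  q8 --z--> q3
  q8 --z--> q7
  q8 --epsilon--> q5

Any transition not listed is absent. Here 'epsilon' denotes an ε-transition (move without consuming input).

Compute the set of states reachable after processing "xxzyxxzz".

Start: ε-closure({q0}) = {q0, q1}.
Read 'x': {q0, q1} → {q0, q1, q2}.
Read 'x': {q0, q1, q2} → {q0, q1, q2, q5, q7, q8}.
Read 'z': {q0, q1, q2, q5, q7, q8} → {q0, q1, q2, q3, q4, q5, q6, q7}.
Read 'y': {q0, q1, q2, q3, q4, q5, q6, q7} → {q0, q1, q2, q3, q4, q5, q6, q7, q8}.
Read 'x': {q0, q1, q2, q3, q4, q5, q6, q7, q8} → {q0, q1, q2, q3, q4, q5, q6, q7, q8}.
Read 'x': {q0, q1, q2, q3, q4, q5, q6, q7, q8} → {q0, q1, q2, q3, q4, q5, q6, q7, q8}.
Read 'z': {q0, q1, q2, q3, q4, q5, q6, q7, q8} → {q0, q1, q2, q3, q4, q5, q6, q7}.
Read 'z': {q0, q1, q2, q3, q4, q5, q6, q7} → {q0, q1, q2, q3, q4, q5, q6, q7}.

{q0, q1, q2, q3, q4, q5, q6, q7}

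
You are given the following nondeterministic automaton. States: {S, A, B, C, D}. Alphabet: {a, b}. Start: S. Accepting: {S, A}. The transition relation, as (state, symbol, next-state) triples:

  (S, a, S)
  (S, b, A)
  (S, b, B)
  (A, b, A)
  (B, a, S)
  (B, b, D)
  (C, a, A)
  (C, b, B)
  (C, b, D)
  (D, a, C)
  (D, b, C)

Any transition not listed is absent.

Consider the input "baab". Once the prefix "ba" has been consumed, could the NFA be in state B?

No

Start in {S}.
Read 'b': S→{A, B}; now {A, B}.
Read 'a': A→∅, B→{S}; now {S}.
State B is not in {S}.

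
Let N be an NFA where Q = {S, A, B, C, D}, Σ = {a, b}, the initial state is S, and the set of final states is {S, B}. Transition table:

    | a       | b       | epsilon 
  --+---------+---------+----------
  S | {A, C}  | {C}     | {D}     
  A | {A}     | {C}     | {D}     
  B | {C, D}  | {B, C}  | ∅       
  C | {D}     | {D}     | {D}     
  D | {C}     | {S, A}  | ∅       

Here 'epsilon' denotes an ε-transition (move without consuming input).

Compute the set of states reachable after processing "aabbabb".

{S, A, C, D}

Start: ε-closure({S}) = {S, D}.
Read 'a': {S, D} → {A, C, D}.
Read 'a': {A, C, D} → {A, C, D}.
Read 'b': {A, C, D} → {S, A, C, D}.
Read 'b': {S, A, C, D} → {S, A, C, D}.
Read 'a': {S, A, C, D} → {A, C, D}.
Read 'b': {A, C, D} → {S, A, C, D}.
Read 'b': {S, A, C, D} → {S, A, C, D}.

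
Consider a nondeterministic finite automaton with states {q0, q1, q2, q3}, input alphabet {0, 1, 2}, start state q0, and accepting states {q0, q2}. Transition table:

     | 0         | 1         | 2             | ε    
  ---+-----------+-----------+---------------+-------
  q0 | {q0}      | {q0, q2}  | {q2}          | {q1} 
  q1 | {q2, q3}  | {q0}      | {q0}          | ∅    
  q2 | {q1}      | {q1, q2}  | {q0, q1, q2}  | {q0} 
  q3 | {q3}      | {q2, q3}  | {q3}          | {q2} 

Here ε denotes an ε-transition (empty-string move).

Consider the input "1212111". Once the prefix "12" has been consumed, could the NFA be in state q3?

No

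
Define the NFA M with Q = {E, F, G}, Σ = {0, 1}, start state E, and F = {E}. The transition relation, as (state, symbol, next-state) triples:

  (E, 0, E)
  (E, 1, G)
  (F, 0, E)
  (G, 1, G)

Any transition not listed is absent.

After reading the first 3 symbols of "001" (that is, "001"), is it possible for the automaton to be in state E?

No

Start in {E}.
Read '0': E→{E}; now {E}.
Read '0': E→{E}; now {E}.
Read '1': E→{G}; now {G}.
State E is not in {G}.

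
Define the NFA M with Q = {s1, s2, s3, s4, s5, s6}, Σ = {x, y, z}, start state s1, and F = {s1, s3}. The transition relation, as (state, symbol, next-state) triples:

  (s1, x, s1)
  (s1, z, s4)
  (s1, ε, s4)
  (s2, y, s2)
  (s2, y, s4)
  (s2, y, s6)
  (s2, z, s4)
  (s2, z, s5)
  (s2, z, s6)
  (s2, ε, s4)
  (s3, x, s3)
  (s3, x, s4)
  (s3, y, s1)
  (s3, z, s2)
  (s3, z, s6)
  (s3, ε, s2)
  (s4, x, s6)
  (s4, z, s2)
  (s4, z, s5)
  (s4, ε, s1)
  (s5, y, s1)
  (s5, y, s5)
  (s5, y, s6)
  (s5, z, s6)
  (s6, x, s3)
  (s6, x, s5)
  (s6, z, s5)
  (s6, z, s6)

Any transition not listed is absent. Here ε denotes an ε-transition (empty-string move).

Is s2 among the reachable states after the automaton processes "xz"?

Yes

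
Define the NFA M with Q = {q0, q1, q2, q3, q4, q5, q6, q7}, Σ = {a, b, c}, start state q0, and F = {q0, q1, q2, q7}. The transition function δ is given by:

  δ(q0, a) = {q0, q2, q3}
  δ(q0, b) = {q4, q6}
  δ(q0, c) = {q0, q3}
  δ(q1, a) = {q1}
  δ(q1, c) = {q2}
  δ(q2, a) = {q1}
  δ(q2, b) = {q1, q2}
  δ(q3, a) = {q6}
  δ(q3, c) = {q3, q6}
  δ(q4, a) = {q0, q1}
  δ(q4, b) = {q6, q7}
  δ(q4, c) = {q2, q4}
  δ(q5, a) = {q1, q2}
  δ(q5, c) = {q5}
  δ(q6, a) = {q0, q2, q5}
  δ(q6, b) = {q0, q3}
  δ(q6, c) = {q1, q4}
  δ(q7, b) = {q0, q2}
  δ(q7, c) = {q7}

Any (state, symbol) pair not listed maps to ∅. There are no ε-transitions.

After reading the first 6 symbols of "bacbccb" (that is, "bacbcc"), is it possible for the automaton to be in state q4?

Start in {q0}.
Read 'b': q0→{q4, q6}; now {q4, q6}.
Read 'a': q4→{q0, q1}, q6→{q0, q2, q5}; now {q0, q1, q2, q5}.
Read 'c': q0→{q0, q3}, q1→{q2}, q2→∅, q5→{q5}; now {q0, q2, q3, q5}.
Read 'b': q0→{q4, q6}, q2→{q1, q2}, q3→∅, q5→∅; now {q1, q2, q4, q6}.
Read 'c': q1→{q2}, q2→∅, q4→{q2, q4}, q6→{q1, q4}; now {q1, q2, q4}.
Read 'c': q1→{q2}, q2→∅, q4→{q2, q4}; now {q2, q4}.
State q4 is in {q2, q4}.

Yes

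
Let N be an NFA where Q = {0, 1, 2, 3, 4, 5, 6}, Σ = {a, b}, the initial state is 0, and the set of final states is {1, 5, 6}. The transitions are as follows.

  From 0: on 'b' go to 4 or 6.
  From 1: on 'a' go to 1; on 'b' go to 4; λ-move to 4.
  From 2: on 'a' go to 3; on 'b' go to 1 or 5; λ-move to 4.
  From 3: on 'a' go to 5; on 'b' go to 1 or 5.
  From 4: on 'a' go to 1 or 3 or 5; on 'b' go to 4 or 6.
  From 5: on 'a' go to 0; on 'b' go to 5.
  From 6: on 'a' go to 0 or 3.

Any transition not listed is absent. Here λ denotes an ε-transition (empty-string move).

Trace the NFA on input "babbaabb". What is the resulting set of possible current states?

{4, 5, 6}

Start in {0}.
Read 'b': {0} → {4, 6}.
Read 'a': {4, 6} → {0, 1, 3, 4, 5}.
Read 'b': {0, 1, 3, 4, 5} → {1, 4, 5, 6}.
Read 'b': {1, 4, 5, 6} → {4, 5, 6}.
Read 'a': {4, 5, 6} → {0, 1, 3, 4, 5}.
Read 'a': {0, 1, 3, 4, 5} → {0, 1, 3, 4, 5}.
Read 'b': {0, 1, 3, 4, 5} → {1, 4, 5, 6}.
Read 'b': {1, 4, 5, 6} → {4, 5, 6}.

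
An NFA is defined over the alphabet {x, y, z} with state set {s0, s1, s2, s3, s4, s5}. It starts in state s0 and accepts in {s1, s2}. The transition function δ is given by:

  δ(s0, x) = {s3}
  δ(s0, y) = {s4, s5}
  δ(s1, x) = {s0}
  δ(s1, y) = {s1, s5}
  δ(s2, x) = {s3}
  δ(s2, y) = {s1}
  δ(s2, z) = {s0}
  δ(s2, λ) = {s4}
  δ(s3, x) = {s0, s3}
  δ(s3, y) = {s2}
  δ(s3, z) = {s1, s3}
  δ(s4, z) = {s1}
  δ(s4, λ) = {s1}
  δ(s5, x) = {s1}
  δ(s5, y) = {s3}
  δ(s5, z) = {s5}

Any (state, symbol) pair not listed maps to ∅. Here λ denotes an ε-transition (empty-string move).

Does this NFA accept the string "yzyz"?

Yes

Start in {s0}.
Read 'y': s0→{s4, s5}; union {s4, s5}; ε-closure = {s1, s4, s5}.
Read 'z': s1→∅, s4→{s1}, s5→{s5}; now {s1, s5}.
Read 'y': s1→{s1, s5}, s5→{s3}; now {s1, s3, s5}.
Read 'z': s1→∅, s3→{s1, s3}, s5→{s5}; now {s1, s3, s5}.
The final set {s1, s3, s5} contains the accepting state s1.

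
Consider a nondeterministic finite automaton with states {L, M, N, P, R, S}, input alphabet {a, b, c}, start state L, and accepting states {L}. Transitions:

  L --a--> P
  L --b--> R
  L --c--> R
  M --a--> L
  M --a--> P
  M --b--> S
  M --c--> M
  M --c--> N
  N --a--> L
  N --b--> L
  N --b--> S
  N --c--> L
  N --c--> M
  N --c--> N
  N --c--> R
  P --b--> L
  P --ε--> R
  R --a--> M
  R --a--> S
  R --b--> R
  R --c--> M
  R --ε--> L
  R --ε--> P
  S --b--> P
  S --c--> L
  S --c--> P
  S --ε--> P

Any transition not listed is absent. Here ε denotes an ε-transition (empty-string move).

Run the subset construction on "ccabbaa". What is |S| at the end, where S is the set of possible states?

5

Start in {L}.
Read 'c': L→{R}; union {R}; ε-closure = {L, P, R}.
Read 'c': L→{R}, P→∅, R→{M}; union {M, R}; ε-closure = {L, M, P, R}.
Read 'a': L→{P}, M→{L, P}, P→∅, R→{M, S}; union {L, M, P, S}; ε-closure = {L, M, P, R, S}.
Read 'b': L→{R}, M→{S}, P→{L}, R→{R}, S→{P}; now {L, P, R, S}.
Read 'b': L→{R}, P→{L}, R→{R}, S→{P}; now {L, P, R}.
Read 'a': L→{P}, P→∅, R→{M, S}; union {M, P, S}; ε-closure = {L, M, P, R, S}.
Read 'a': L→{P}, M→{L, P}, P→∅, R→{M, S}, S→∅; union {L, M, P, S}; ε-closure = {L, M, P, R, S}.
That set has 5 states.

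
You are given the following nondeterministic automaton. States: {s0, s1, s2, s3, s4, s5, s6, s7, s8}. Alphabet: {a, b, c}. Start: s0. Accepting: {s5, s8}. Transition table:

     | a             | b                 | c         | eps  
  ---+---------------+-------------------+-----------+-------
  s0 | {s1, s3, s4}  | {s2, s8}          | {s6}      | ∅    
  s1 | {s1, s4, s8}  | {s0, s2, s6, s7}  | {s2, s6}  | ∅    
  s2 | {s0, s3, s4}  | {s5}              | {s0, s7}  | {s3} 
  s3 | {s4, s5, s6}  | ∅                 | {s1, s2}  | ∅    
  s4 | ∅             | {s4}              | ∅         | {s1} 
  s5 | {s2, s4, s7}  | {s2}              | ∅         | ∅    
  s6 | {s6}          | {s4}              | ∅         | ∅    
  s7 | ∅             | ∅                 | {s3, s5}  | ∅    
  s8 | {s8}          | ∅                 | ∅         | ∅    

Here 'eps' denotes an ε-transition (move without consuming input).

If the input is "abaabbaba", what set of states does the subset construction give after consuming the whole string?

Start in {s0}.
Read 'a': s0→{s1, s3, s4}; now {s1, s3, s4}.
Read 'b': s1→{s0, s2, s6, s7}, s3→∅, s4→{s4}; union {s0, s2, s4, s6, s7}; ε-closure = {s0, s1, s2, s3, s4, s6, s7}.
Read 'a': s0→{s1, s3, s4}, s1→{s1, s4, s8}, s2→{s0, s3, s4}, s3→{s4, s5, s6}, s4→∅, s6→{s6}, s7→∅; now {s0, s1, s3, s4, s5, s6, s8}.
Read 'a': s0→{s1, s3, s4}, s1→{s1, s4, s8}, s3→{s4, s5, s6}, s4→∅, s5→{s2, s4, s7}, s6→{s6}, s8→{s8}; now {s1, s2, s3, s4, s5, s6, s7, s8}.
Read 'b': s1→{s0, s2, s6, s7}, s2→{s5}, s3→∅, s4→{s4}, s5→{s2}, s6→{s4}, s7→∅, s8→∅; union {s0, s2, s4, s5, s6, s7}; ε-closure = {s0, s1, s2, s3, s4, s5, s6, s7}.
Read 'b': s0→{s2, s8}, s1→{s0, s2, s6, s7}, s2→{s5}, s3→∅, s4→{s4}, s5→{s2}, s6→{s4}, s7→∅; union {s0, s2, s4, s5, s6, s7, s8}; ε-closure = {s0, s1, s2, s3, s4, s5, s6, s7, s8}.
Read 'a': s0→{s1, s3, s4}, s1→{s1, s4, s8}, s2→{s0, s3, s4}, s3→{s4, s5, s6}, s4→∅, s5→{s2, s4, s7}, s6→{s6}, s7→∅, s8→{s8}; now {s0, s1, s2, s3, s4, s5, s6, s7, s8}.
Read 'b': s0→{s2, s8}, s1→{s0, s2, s6, s7}, s2→{s5}, s3→∅, s4→{s4}, s5→{s2}, s6→{s4}, s7→∅, s8→∅; union {s0, s2, s4, s5, s6, s7, s8}; ε-closure = {s0, s1, s2, s3, s4, s5, s6, s7, s8}.
Read 'a': s0→{s1, s3, s4}, s1→{s1, s4, s8}, s2→{s0, s3, s4}, s3→{s4, s5, s6}, s4→∅, s5→{s2, s4, s7}, s6→{s6}, s7→∅, s8→{s8}; now {s0, s1, s2, s3, s4, s5, s6, s7, s8}.

{s0, s1, s2, s3, s4, s5, s6, s7, s8}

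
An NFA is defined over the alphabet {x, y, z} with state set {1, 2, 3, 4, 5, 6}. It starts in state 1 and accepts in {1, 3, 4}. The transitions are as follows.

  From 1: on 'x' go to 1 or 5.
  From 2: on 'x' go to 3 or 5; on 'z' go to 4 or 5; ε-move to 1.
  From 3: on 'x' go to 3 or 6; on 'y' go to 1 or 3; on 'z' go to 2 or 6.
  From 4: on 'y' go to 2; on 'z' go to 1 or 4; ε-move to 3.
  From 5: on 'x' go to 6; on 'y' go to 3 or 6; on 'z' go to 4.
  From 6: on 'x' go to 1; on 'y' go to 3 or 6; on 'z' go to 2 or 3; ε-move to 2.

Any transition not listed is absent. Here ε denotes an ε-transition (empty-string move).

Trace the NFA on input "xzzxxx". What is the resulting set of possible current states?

Start in {1}.
Read 'x': 1→{1, 5}; now {1, 5}.
Read 'z': 1→∅, 5→{4}; union {4}; ε-closure = {3, 4}.
Read 'z': 3→{2, 6}, 4→{1, 4}; union {1, 2, 4, 6}; ε-closure = {1, 2, 3, 4, 6}.
Read 'x': 1→{1, 5}, 2→{3, 5}, 3→{3, 6}, 4→∅, 6→{1}; union {1, 3, 5, 6}; ε-closure = {1, 2, 3, 5, 6}.
Read 'x': 1→{1, 5}, 2→{3, 5}, 3→{3, 6}, 5→{6}, 6→{1}; union {1, 3, 5, 6}; ε-closure = {1, 2, 3, 5, 6}.
Read 'x': 1→{1, 5}, 2→{3, 5}, 3→{3, 6}, 5→{6}, 6→{1}; union {1, 3, 5, 6}; ε-closure = {1, 2, 3, 5, 6}.

{1, 2, 3, 5, 6}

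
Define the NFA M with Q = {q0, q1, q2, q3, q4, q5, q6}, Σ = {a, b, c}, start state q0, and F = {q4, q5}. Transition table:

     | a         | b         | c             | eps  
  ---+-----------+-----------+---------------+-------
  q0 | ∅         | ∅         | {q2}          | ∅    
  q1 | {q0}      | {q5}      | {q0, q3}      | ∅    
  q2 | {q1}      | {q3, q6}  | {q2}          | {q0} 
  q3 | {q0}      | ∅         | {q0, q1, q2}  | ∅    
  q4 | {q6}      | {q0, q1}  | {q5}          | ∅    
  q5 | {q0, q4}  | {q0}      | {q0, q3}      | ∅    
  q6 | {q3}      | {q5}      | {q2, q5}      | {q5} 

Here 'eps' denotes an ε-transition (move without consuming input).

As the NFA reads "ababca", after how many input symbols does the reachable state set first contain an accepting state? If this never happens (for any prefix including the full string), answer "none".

none

Start in {q0}.
Read 'a': {q0} → ∅.
The set is empty and remains empty for the remaining 5 symbols.
No reachable set along the way intersects F.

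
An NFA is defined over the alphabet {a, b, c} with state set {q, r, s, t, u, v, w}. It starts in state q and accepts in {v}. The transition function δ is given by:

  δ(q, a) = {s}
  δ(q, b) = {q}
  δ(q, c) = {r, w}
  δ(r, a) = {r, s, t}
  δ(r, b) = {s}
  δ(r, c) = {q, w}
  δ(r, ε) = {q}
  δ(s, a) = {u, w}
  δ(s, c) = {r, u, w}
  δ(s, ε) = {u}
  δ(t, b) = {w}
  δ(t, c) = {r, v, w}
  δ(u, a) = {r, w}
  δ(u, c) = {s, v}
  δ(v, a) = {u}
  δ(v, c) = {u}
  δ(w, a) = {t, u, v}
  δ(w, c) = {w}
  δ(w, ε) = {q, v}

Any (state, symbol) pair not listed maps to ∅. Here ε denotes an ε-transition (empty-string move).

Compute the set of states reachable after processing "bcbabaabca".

{q, r, s, t, u, v, w}

Start in {q}.
Read 'b': q→{q}; now {q}.
Read 'c': q→{r, w}; union {r, w}; ε-closure = {q, r, v, w}.
Read 'b': q→{q}, r→{s}, v→∅, w→∅; union {q, s}; ε-closure = {q, s, u}.
Read 'a': q→{s}, s→{u, w}, u→{r, w}; union {r, s, u, w}; ε-closure = {q, r, s, u, v, w}.
Read 'b': q→{q}, r→{s}, s→∅, u→∅, v→∅, w→∅; union {q, s}; ε-closure = {q, s, u}.
Read 'a': q→{s}, s→{u, w}, u→{r, w}; union {r, s, u, w}; ε-closure = {q, r, s, u, v, w}.
Read 'a': q→{s}, r→{r, s, t}, s→{u, w}, u→{r, w}, v→{u}, w→{t, u, v}; union {r, s, t, u, v, w}; ε-closure = {q, r, s, t, u, v, w}.
Read 'b': q→{q}, r→{s}, s→∅, t→{w}, u→∅, v→∅, w→∅; union {q, s, w}; ε-closure = {q, s, u, v, w}.
Read 'c': q→{r, w}, s→{r, u, w}, u→{s, v}, v→{u}, w→{w}; union {r, s, u, v, w}; ε-closure = {q, r, s, u, v, w}.
Read 'a': q→{s}, r→{r, s, t}, s→{u, w}, u→{r, w}, v→{u}, w→{t, u, v}; union {r, s, t, u, v, w}; ε-closure = {q, r, s, t, u, v, w}.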